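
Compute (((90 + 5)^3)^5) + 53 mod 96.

52

90 + 5 = 95
(95)^3 ≡ 95 (mod 96)
(95)^5 ≡ 95 (mod 96)
95 + 53 = 148 ≡ 52 (mod 96)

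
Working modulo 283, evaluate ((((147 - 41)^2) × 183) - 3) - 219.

147 - 41 = 106
(106)^2 ≡ 199 (mod 283)
199 × 183 = 36417 ≡ 193 (mod 283)
193 - 3 = 190
190 - 219 = -29 ≡ 254 (mod 283)

254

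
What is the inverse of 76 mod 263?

Apply the Euclidean algorithm and back-substitute:
263 = 3×76 + 35
76 = 2×35 + 6
35 = 5×6 + 5
6 = 1×5 + 1
5 = 5×1 + 0
gcd(76, 263) = 1, so the inverse exists.
Back-substitute for 1:
1 = 1×6 − 1×5
  = −1×35 + 6×6
  = 6×76 − 13×35
  = −13×263 + 45×76
So 76⁻¹ ≡ 45 (mod 263).

45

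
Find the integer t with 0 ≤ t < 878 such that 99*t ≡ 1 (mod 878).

541

By the extended Euclidean algorithm:
878 = 8·99 + 86
99 = 1·86 + 13
86 = 6·13 + 8
13 = 1·8 + 5
8 = 1·5 + 3
5 = 1·3 + 2
3 = 1·2 + 1
2 = 2·1 + 0
gcd(99, 878) = 1, so the inverse exists.
Bézout: 1 = 38·878 − 337·99.
So 99⁻¹ ≡ −337 ≡ 541 (mod 878).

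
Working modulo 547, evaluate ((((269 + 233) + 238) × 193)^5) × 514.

269 + 233 = 502
502 + 238 = 740 ≡ 193 (mod 547)
193 × 193 = 37249 ≡ 53 (mod 547)
(53)^5 ≡ 318 (mod 547)
318 × 514 = 163452 ≡ 446 (mod 547)

446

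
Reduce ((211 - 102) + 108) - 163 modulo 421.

211 - 102 = 109
109 + 108 = 217
217 - 163 = 54

54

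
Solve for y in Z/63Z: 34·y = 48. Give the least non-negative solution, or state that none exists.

57

gcd(34, 63) = 1, so a unique solution mod 63 exists.
34⁻¹ ≡ 13 (mod 63).
y ≡ 13·48 ≡ 57 (mod 63).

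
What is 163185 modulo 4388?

163185 = 37*4388 + 829, so 163185 ≡ 829 (mod 4388).

829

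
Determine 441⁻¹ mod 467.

467 = 1·441 + 26
441 = 16·26 + 25
26 = 1·25 + 1
25 = 25·1 + 0
gcd(441, 467) = 1, so the inverse exists.
Bézout: 1 = 17·467 − 18·441.
So 441⁻¹ ≡ −18 ≡ 449 (mod 467).

449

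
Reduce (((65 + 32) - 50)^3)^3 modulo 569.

480

65 + 32 = 97
97 - 50 = 47
(47)^3 ≡ 265 (mod 569)
(265)^3 ≡ 480 (mod 569)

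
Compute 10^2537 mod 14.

12

2537 in binary is 100111101001, i.e. 2537 = 2048 + 256 + 128 + 64 + 32 + 8 + 1.
10^1 ≡ 10 (mod 14)
10^2 ≡ 10^2 = 100 ≡ 2 (mod 14)
10^4 ≡ 2^2 = 4 (mod 14)
10^8 ≡ 4^2 = 16 ≡ 2 (mod 14)
10^16 ≡ 2^2 = 4 (mod 14)
10^32 ≡ 4^2 = 16 ≡ 2 (mod 14)
10^64 ≡ 2^2 = 4 (mod 14)
10^128 ≡ 4^2 = 16 ≡ 2 (mod 14)
10^256 ≡ 2^2 = 4 (mod 14)
10^512 ≡ 4^2 = 16 ≡ 2 (mod 14)
10^1024 ≡ 2^2 = 4 (mod 14)
10^2048 ≡ 4^2 = 16 ≡ 2 (mod 14)
10^2537 = 10^2048 * 10^256 * 10^128 * 10^64 * 10^32 * 10^8 * 10^1 ≡ 2 * 4 * 2 * 4 * 2 * 2 * 10 (mod 14).
Accumulate the product:
2 * 4 = 8
8 * 2 = 16 ≡ 2
2 * 4 = 8
8 * 2 = 16 ≡ 2
2 * 2 = 4
4 * 10 = 40 ≡ 12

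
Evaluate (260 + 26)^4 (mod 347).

260 + 26 = 286
(286)^4 ≡ 194 (mod 347)

194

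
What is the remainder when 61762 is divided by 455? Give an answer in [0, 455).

61762 = 135·455 + 337, so 61762 ≡ 337 (mod 455).

337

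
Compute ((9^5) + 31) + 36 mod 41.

(9)^5 ≡ 9 (mod 41)
9 + 31 = 40
40 + 36 = 76 ≡ 35 (mod 41)

35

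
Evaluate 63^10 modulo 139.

44

10 in binary is 1010, i.e. 10 = 8 + 2.
63^1 ≡ 63 (mod 139)
63^2 ≡ 63^2 = 3969 ≡ 77 (mod 139)
63^4 ≡ 77^2 = 5929 ≡ 91 (mod 139)
63^8 ≡ 91^2 = 8281 ≡ 80 (mod 139)
63^10 = 63^8 × 63^2 ≡ 80 × 77 (mod 139).
80 × 77 = 6160 ≡ 44 (mod 139).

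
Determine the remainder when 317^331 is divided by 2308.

Using repeated squaring:
331 in binary is 101001011, i.e. 331 = 256 + 64 + 8 + 2 + 1.
317^1 ≡ 317 (mod 2308)
317^2 ≡ 317^2 = 100489 ≡ 1245 (mod 2308)
317^4 ≡ 1245^2 = 1550025 ≡ 1357 (mod 2308)
317^8 ≡ 1357^2 = 1841449 ≡ 1973 (mod 2308)
317^16 ≡ 1973^2 = 3892729 ≡ 1441 (mod 2308)
317^32 ≡ 1441^2 = 2076481 ≡ 1589 (mod 2308)
317^64 ≡ 1589^2 = 2524921 ≡ 2277 (mod 2308)
317^128 ≡ 2277^2 = 5184729 ≡ 961 (mod 2308)
317^256 ≡ 961^2 = 923521 ≡ 321 (mod 2308)
317^331 = 317^256 · 317^64 · 317^8 · 317^2 · 317^1 ≡ 321 · 2277 · 1973 · 1245 · 317 (mod 2308).
Accumulate the product:
321 · 2277 = 730917 ≡ 1589
1589 · 1973 = 3135097 ≡ 833
833 · 1245 = 1037085 ≡ 793
793 · 317 = 251381 ≡ 2117

2117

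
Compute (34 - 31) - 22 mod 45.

26

34 - 31 = 3
3 - 22 = -19 ≡ 26 (mod 45)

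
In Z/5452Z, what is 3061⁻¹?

Run the extended Euclidean algorithm:
5452 = 1*3061 + 2391
3061 = 1*2391 + 670
2391 = 3*670 + 381
670 = 1*381 + 289
381 = 1*289 + 92
289 = 3*92 + 13
92 = 7*13 + 1
13 = 13*1 + 0
gcd(3061, 5452) = 1, so the inverse exists.
Bézout: 1 = 233*5452 − 415*3061.
So 3061⁻¹ ≡ −415 ≡ 5037 (mod 5452).

5037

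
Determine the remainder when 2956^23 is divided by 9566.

6480

By square-and-multiply:
2956^1 ≡ 2956 (mod 9566)
2956^2 ≡ 2956^2 = 8737936 ≡ 4178 (mod 9566)
2956^4 ≡ 4178^2 = 17455684 ≡ 7300 (mod 9566)
2956^8 ≡ 7300^2 = 53290000 ≡ 7380 (mod 9566)
2956^16 ≡ 7380^2 = 54464400 ≡ 5162 (mod 9566)
2956^23 = 2956^16 × 2956^4 × 2956^2 × 2956^1 ≡ 5162 × 7300 × 4178 × 2956 (mod 9566).
Accumulate the product:
5162 × 7300 = 37682600 ≡ 2126
2126 × 4178 = 8882428 ≡ 5180
5180 × 2956 = 15312080 ≡ 6480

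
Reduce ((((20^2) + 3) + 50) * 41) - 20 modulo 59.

(20)^2 ≡ 46 (mod 59)
46 + 3 = 49
49 + 50 = 99 ≡ 40 (mod 59)
40 * 41 = 1640 ≡ 47 (mod 59)
47 - 20 = 27

27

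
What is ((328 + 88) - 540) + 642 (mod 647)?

518

328 + 88 = 416
416 - 540 = -124 ≡ 523 (mod 647)
523 + 642 = 1165 ≡ 518 (mod 647)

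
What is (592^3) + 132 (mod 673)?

361

(592)^3 ≡ 229 (mod 673)
229 + 132 = 361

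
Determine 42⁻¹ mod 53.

Apply the Euclidean algorithm and back-substitute:
53 = 1*42 + 11
42 = 3*11 + 9
11 = 1*9 + 2
9 = 4*2 + 1
2 = 2*1 + 0
gcd(42, 53) = 1, so the inverse exists.
Bézout: 1 = −19*53 + 24*42.
So 42⁻¹ ≡ 24 (mod 53).

24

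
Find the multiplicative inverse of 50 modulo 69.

69 = 1*50 + 19
50 = 2*19 + 12
19 = 1*12 + 7
12 = 1*7 + 5
7 = 1*5 + 2
5 = 2*2 + 1
2 = 2*1 + 0
gcd(50, 69) = 1, so the inverse exists.
Back-substitute for 1:
1 = 1*5 − 2*2
  = −2*7 + 3*5
  = 3*12 − 5*7
  = −5*19 + 8*12
  = 8*50 − 21*19
  = −21*69 + 29*50
So 50⁻¹ ≡ 29 (mod 69).

29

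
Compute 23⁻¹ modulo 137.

6

By the extended Euclidean algorithm:
137 = 5×23 + 22
23 = 1×22 + 1
22 = 22×1 + 0
gcd(23, 137) = 1, so the inverse exists.
Back-substitute for 1:
1 = 1×23 − 1×22
  = −1×137 + 6×23
So 23⁻¹ ≡ 6 (mod 137).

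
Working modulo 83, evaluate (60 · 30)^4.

60 · 30 = 1800 ≡ 57 (mod 83)
(57)^4 ≡ 61 (mod 83)

61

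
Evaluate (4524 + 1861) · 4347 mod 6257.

4524 + 1861 = 6385 ≡ 128 (mod 6257)
128 · 4347 = 556416 ≡ 5800 (mod 6257)

5800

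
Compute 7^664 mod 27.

16

Compute successive squares:
7^1 ≡ 7 (mod 27)
7^2 ≡ 7^2 = 49 ≡ 22 (mod 27)
7^4 ≡ 22^2 = 484 ≡ 25 (mod 27)
7^8 ≡ 25^2 = 625 ≡ 4 (mod 27)
7^16 ≡ 4^2 = 16 (mod 27)
7^32 ≡ 16^2 = 256 ≡ 13 (mod 27)
7^64 ≡ 13^2 = 169 ≡ 7 (mod 27)
7^128 ≡ 7^2 = 49 ≡ 22 (mod 27)
7^256 ≡ 22^2 = 484 ≡ 25 (mod 27)
7^512 ≡ 25^2 = 625 ≡ 4 (mod 27)
7^664 = 7^512 · 7^128 · 7^16 · 7^8 ≡ 4 · 22 · 16 · 4 (mod 27).
Accumulate the product:
4 · 22 = 88 ≡ 7
7 · 16 = 112 ≡ 4
4 · 4 = 16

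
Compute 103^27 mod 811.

191

Using repeated squaring:
27 in binary is 11011, i.e. 27 = 16 + 8 + 2 + 1.
103^1 ≡ 103 (mod 811)
103^2 ≡ 103^2 = 10609 ≡ 66 (mod 811)
103^4 ≡ 66^2 = 4356 ≡ 301 (mod 811)
103^8 ≡ 301^2 = 90601 ≡ 580 (mod 811)
103^16 ≡ 580^2 = 336400 ≡ 646 (mod 811)
103^27 = 103^16 · 103^8 · 103^2 · 103^1 ≡ 646 · 580 · 66 · 103 (mod 811).
Accumulate the product:
646 · 580 = 374680 ≡ 809
809 · 66 = 53394 ≡ 679
679 · 103 = 69937 ≡ 191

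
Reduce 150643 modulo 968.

150643 = 155×968 + 603, so 150643 ≡ 603 (mod 968).

603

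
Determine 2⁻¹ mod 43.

Apply the Euclidean algorithm and back-substitute:
43 = 21·2 + 1
2 = 2·1 + 0
gcd(2, 43) = 1, so the inverse exists.
Back-substitute for 1:
1 = 1·43 − 21·2
So 2⁻¹ ≡ −21 ≡ 22 (mod 43).

22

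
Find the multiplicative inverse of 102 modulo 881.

881 = 8·102 + 65
102 = 1·65 + 37
65 = 1·37 + 28
37 = 1·28 + 9
28 = 3·9 + 1
9 = 9·1 + 0
gcd(102, 881) = 1, so the inverse exists.
Back-substitute for 1:
1 = 1·28 − 3·9
  = −3·37 + 4·28
  = 4·65 − 7·37
  = −7·102 + 11·65
  = 11·881 − 95·102
So 102⁻¹ ≡ −95 ≡ 786 (mod 881).

786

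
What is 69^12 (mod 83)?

By square-and-multiply:
12 in binary is 1100, i.e. 12 = 8 + 4.
69^1 ≡ 69 (mod 83)
69^2 ≡ 69^2 = 4761 ≡ 30 (mod 83)
69^4 ≡ 30^2 = 900 ≡ 70 (mod 83)
69^8 ≡ 70^2 = 4900 ≡ 3 (mod 83)
69^12 = 69^8 * 69^4 ≡ 3 * 70 (mod 83).
3 * 70 = 210 ≡ 44 (mod 83).

44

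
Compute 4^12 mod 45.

1

By square-and-multiply:
4^1 ≡ 4 (mod 45)
4^2 ≡ 4^2 = 16 (mod 45)
4^4 ≡ 16^2 = 256 ≡ 31 (mod 45)
4^8 ≡ 31^2 = 961 ≡ 16 (mod 45)
4^12 = 4^8 · 4^4 ≡ 16 · 31 (mod 45).
16 · 31 = 496 ≡ 1 (mod 45).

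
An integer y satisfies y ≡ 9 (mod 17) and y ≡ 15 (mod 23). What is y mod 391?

383

17⁻¹ mod 23: 17×19 ≡ 1 (mod 23), so 17⁻¹ ≡ 19.
y = 9 + 17×((15 − 9)×19 mod 23) = 9 + 17×22 = 383.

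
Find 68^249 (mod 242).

Compute successive squares:
249 in binary is 11111001, i.e. 249 = 128 + 64 + 32 + 16 + 8 + 1.
68^1 ≡ 68 (mod 242)
68^2 ≡ 68^2 = 4624 ≡ 26 (mod 242)
68^4 ≡ 26^2 = 676 ≡ 192 (mod 242)
68^8 ≡ 192^2 = 36864 ≡ 80 (mod 242)
68^16 ≡ 80^2 = 6400 ≡ 108 (mod 242)
68^32 ≡ 108^2 = 11664 ≡ 48 (mod 242)
68^64 ≡ 48^2 = 2304 ≡ 126 (mod 242)
68^128 ≡ 126^2 = 15876 ≡ 146 (mod 242)
68^249 = 68^128 × 68^64 × 68^32 × 68^16 × 68^8 × 68^1 ≡ 146 × 126 × 48 × 108 × 80 × 68 (mod 242).
Accumulate the product:
146 × 126 = 18396 ≡ 4
4 × 48 = 192
192 × 108 = 20736 ≡ 166
166 × 80 = 13280 ≡ 212
212 × 68 = 14416 ≡ 138

138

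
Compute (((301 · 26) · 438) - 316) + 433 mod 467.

301 · 26 = 7826 ≡ 354 (mod 467)
354 · 438 = 155052 ≡ 8 (mod 467)
8 - 316 = -308 ≡ 159 (mod 467)
159 + 433 = 592 ≡ 125 (mod 467)

125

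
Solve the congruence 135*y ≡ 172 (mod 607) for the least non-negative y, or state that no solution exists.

334

gcd(135, 607) = 1, so a unique solution mod 607 exists.
135⁻¹ ≡ 9 (mod 607).
y ≡ 9*172 ≡ 334 (mod 607).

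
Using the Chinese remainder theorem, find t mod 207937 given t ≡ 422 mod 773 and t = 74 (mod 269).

773⁻¹ mod 269: 773×87 ≡ 1 (mod 269), so 773⁻¹ ≡ 87.
t = 422 + 773×((74 − 422)×87 mod 269) = 422 + 773×121 = 93955.

93955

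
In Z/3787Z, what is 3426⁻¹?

3787 = 1×3426 + 361
3426 = 9×361 + 177
361 = 2×177 + 7
177 = 25×7 + 2
7 = 3×2 + 1
2 = 2×1 + 0
gcd(3426, 3787) = 1, so the inverse exists.
Bézout: 1 = 1471×3787 − 1626×3426.
So 3426⁻¹ ≡ −1626 ≡ 2161 (mod 3787).

2161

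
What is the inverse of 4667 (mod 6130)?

By the extended Euclidean algorithm:
6130 = 1*4667 + 1463
4667 = 3*1463 + 278
1463 = 5*278 + 73
278 = 3*73 + 59
73 = 1*59 + 14
59 = 4*14 + 3
14 = 4*3 + 2
3 = 1*2 + 1
2 = 2*1 + 0
gcd(4667, 6130) = 1, so the inverse exists.
Bézout: 1 = −1662*6130 + 2183*4667.
So 4667⁻¹ ≡ 2183 (mod 6130).

2183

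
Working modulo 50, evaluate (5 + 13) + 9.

5 + 13 = 18
18 + 9 = 27

27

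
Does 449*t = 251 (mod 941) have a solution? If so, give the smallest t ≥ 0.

426

gcd(449, 941) = 1, so a unique solution mod 941 exists.
449⁻¹ ≡ 744 (mod 941).
t ≡ 744*251 ≡ 426 (mod 941).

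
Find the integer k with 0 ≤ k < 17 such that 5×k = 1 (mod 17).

7

Run the extended Euclidean algorithm:
17 = 3·5 + 2
5 = 2·2 + 1
2 = 2·1 + 0
gcd(5, 17) = 1, so the inverse exists.
Back-substitute for 1:
1 = 1·5 − 2·2
  = −2·17 + 7·5
So 5⁻¹ ≡ 7 (mod 17).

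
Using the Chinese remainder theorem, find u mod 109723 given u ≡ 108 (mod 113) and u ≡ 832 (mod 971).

113⁻¹ mod 971: 113·739 ≡ 1 (mod 971), so 113⁻¹ ≡ 739.
u = 108 + 113·((832 − 108)·739 mod 971) = 108 + 113·15 = 1803.

1803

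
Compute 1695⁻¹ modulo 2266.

881

By the extended Euclidean algorithm:
2266 = 1×1695 + 571
1695 = 2×571 + 553
571 = 1×553 + 18
553 = 30×18 + 13
18 = 1×13 + 5
13 = 2×5 + 3
5 = 1×3 + 2
3 = 1×2 + 1
2 = 2×1 + 0
gcd(1695, 2266) = 1, so the inverse exists.
Bézout: 1 = −659×2266 + 881×1695.
So 1695⁻¹ ≡ 881 (mod 2266).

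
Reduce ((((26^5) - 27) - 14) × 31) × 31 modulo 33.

27

(26)^5 ≡ 23 (mod 33)
23 - 27 = -4 ≡ 29 (mod 33)
29 - 14 = 15
15 × 31 = 465 ≡ 3 (mod 33)
3 × 31 = 93 ≡ 27 (mod 33)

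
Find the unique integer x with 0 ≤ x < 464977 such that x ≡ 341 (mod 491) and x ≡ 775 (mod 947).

291504

491⁻¹ mod 947: 491·920 ≡ 1 (mod 947), so 491⁻¹ ≡ 920.
x = 341 + 491·((775 − 341)·920 mod 947) = 341 + 491·593 = 291504.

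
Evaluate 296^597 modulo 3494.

Compute successive squares:
296^1 ≡ 296 (mod 3494)
296^2 ≡ 296^2 = 87616 ≡ 266 (mod 3494)
296^4 ≡ 266^2 = 70756 ≡ 876 (mod 3494)
296^8 ≡ 876^2 = 767376 ≡ 2190 (mod 3494)
296^16 ≡ 2190^2 = 4796100 ≡ 2332 (mod 3494)
296^32 ≡ 2332^2 = 5438224 ≡ 1560 (mod 3494)
296^64 ≡ 1560^2 = 2433600 ≡ 1776 (mod 3494)
296^128 ≡ 1776^2 = 3154176 ≡ 2588 (mod 3494)
296^256 ≡ 2588^2 = 6697744 ≡ 3240 (mod 3494)
296^512 ≡ 3240^2 = 10497600 ≡ 1624 (mod 3494)
296^597 = 296^512 · 296^64 · 296^16 · 296^4 · 296^1 ≡ 1624 · 1776 · 2332 · 876 · 296 (mod 3494).
Accumulate the product:
1624 · 1776 = 2884224 ≡ 1674
1674 · 2332 = 3903768 ≡ 970
970 · 876 = 849720 ≡ 678
678 · 296 = 200688 ≡ 1530

1530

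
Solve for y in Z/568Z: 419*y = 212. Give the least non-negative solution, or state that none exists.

gcd(419, 568) = 1, so a unique solution mod 568 exists.
419⁻¹ ≡ 507 (mod 568).
y ≡ 507*212 ≡ 132 (mod 568).

132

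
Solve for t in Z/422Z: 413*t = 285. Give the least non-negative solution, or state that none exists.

109

gcd(413, 422) = 1, so a unique solution mod 422 exists.
413⁻¹ ≡ 375 (mod 422).
t ≡ 375*285 ≡ 109 (mod 422).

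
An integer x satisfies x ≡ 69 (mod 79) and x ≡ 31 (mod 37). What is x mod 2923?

1807

79⁻¹ mod 37: 79·15 ≡ 1 (mod 37), so 79⁻¹ ≡ 15.
x = 69 + 79·((31 − 69)·15 mod 37) = 69 + 79·22 = 1807.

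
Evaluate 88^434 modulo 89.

1

Using repeated squaring:
434 in binary is 110110010, i.e. 434 = 256 + 128 + 32 + 16 + 2.
88^1 ≡ 88 (mod 89)
88^2 ≡ 88^2 = 7744 ≡ 1 (mod 89)
88^4 ≡ 1^2 = 1 (mod 89)
88^8 ≡ 1^2 = 1 (mod 89)
88^16 ≡ 1^2 = 1 (mod 89)
88^32 ≡ 1^2 = 1 (mod 89)
88^64 ≡ 1^2 = 1 (mod 89)
88^128 ≡ 1^2 = 1 (mod 89)
88^256 ≡ 1^2 = 1 (mod 89)
88^434 = 88^256 · 88^128 · 88^32 · 88^16 · 88^2 ≡ 1 · 1 · 1 · 1 · 1 (mod 89).
Accumulate the product:
1 · 1 = 1
1 · 1 = 1
1 · 1 = 1
1 · 1 = 1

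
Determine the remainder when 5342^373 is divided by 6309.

4406

By square-and-multiply:
373 in binary is 101110101, i.e. 373 = 256 + 64 + 32 + 16 + 4 + 1.
5342^1 ≡ 5342 (mod 6309)
5342^2 ≡ 5342^2 = 28536964 ≡ 1357 (mod 6309)
5342^4 ≡ 1357^2 = 1841449 ≡ 5530 (mod 6309)
5342^8 ≡ 5530^2 = 30580900 ≡ 1177 (mod 6309)
5342^16 ≡ 1177^2 = 1385329 ≡ 3658 (mod 6309)
5342^32 ≡ 3658^2 = 13380964 ≡ 5884 (mod 6309)
5342^64 ≡ 5884^2 = 34621456 ≡ 3973 (mod 6309)
5342^128 ≡ 3973^2 = 15784729 ≡ 5920 (mod 6309)
5342^256 ≡ 5920^2 = 35046400 ≡ 6214 (mod 6309)
5342^373 = 5342^256 × 5342^64 × 5342^32 × 5342^16 × 5342^4 × 5342^1 ≡ 6214 × 3973 × 5884 × 3658 × 5530 × 5342 (mod 6309).
Accumulate the product:
6214 × 3973 = 24688222 ≡ 1105
1105 × 5884 = 6501820 ≡ 3550
3550 × 3658 = 12985900 ≡ 1978
1978 × 5530 = 10938340 ≡ 4843
4843 × 5342 = 25871306 ≡ 4406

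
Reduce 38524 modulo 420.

38524 = 91×420 + 304, so 38524 ≡ 304 (mod 420).

304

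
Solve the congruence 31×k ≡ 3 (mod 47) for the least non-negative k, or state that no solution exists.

38

gcd(31, 47) = 1, so a unique solution mod 47 exists.
31⁻¹ ≡ 44 (mod 47).
k ≡ 44×3 ≡ 38 (mod 47).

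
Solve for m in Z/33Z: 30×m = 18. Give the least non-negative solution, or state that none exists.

gcd(30, 33) = 3, and 3 | 18, so solutions exist.
Divide through by 3: 10×m = 6 (mod 11).
10⁻¹ ≡ 10 (mod 11).
m ≡ 10×6 ≡ 5 (mod 11).
The smallest non-negative solution is m = 5.

5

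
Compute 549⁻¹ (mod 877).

377

Apply the Euclidean algorithm and back-substitute:
877 = 1*549 + 328
549 = 1*328 + 221
328 = 1*221 + 107
221 = 2*107 + 7
107 = 15*7 + 2
7 = 3*2 + 1
2 = 2*1 + 0
gcd(549, 877) = 1, so the inverse exists.
Bézout: 1 = −236*877 + 377*549.
So 549⁻¹ ≡ 377 (mod 877).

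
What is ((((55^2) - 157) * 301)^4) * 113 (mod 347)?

(55)^2 ≡ 249 (mod 347)
249 - 157 = 92
92 * 301 = 27692 ≡ 279 (mod 347)
(279)^4 ≡ 277 (mod 347)
277 * 113 = 31301 ≡ 71 (mod 347)

71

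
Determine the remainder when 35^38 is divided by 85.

35

By square-and-multiply:
35^1 ≡ 35 (mod 85)
35^2 ≡ 35^2 = 1225 ≡ 35 (mod 85)
35^4 ≡ 35^2 = 1225 ≡ 35 (mod 85)
35^8 ≡ 35^2 = 1225 ≡ 35 (mod 85)
35^16 ≡ 35^2 = 1225 ≡ 35 (mod 85)
35^32 ≡ 35^2 = 1225 ≡ 35 (mod 85)
35^38 = 35^32 · 35^4 · 35^2 ≡ 35 · 35 · 35 (mod 85).
Accumulate the product:
35 · 35 = 1225 ≡ 35
35 · 35 = 1225 ≡ 35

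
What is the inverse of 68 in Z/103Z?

50

103 = 1·68 + 35
68 = 1·35 + 33
35 = 1·33 + 2
33 = 16·2 + 1
2 = 2·1 + 0
gcd(68, 103) = 1, so the inverse exists.
Bézout: 1 = −33·103 + 50·68.
So 68⁻¹ ≡ 50 (mod 103).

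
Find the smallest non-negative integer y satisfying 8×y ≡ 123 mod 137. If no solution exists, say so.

gcd(8, 137) = 1, so a unique solution mod 137 exists.
8⁻¹ ≡ 120 (mod 137).
y ≡ 120×123 ≡ 101 (mod 137).

101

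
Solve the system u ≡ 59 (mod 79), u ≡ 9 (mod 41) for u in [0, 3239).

296

79⁻¹ mod 41: 79*27 ≡ 1 (mod 41), so 79⁻¹ ≡ 27.
u = 59 + 79*((9 − 59)*27 mod 41) = 59 + 79*3 = 296.
Check: 296 mod 79 = 59, 296 mod 41 = 9. ✓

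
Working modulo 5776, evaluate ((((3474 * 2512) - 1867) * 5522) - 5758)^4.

3474 * 2512 = 8726688 ≡ 4928 (mod 5776)
4928 - 1867 = 3061
3061 * 5522 = 16902842 ≡ 2266 (mod 5776)
2266 - 5758 = -3492 ≡ 2284 (mod 5776)
(2284)^4 ≡ 560 (mod 5776)

560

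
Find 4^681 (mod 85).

4

Using repeated squaring:
681 in binary is 1010101001, i.e. 681 = 512 + 128 + 32 + 8 + 1.
4^1 ≡ 4 (mod 85)
4^2 ≡ 4^2 = 16 (mod 85)
4^4 ≡ 16^2 = 256 ≡ 1 (mod 85)
4^8 ≡ 1^2 = 1 (mod 85)
4^16 ≡ 1^2 = 1 (mod 85)
4^32 ≡ 1^2 = 1 (mod 85)
4^64 ≡ 1^2 = 1 (mod 85)
4^128 ≡ 1^2 = 1 (mod 85)
4^256 ≡ 1^2 = 1 (mod 85)
4^512 ≡ 1^2 = 1 (mod 85)
4^681 = 4^512 × 4^128 × 4^32 × 4^8 × 4^1 ≡ 1 × 1 × 1 × 1 × 4 (mod 85).
Accumulate the product:
1 × 1 = 1
1 × 1 = 1
1 × 1 = 1
1 × 4 = 4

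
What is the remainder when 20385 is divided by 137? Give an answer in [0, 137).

109

20385 = 148*137 + 109, so 20385 ≡ 109 (mod 137).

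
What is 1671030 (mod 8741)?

1499

1671030 = 191×8741 + 1499, so 1671030 ≡ 1499 (mod 8741).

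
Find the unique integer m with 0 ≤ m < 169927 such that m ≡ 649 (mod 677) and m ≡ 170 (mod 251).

677⁻¹ mod 251: 677*142 ≡ 1 (mod 251), so 677⁻¹ ≡ 142.
m = 649 + 677*((170 − 649)*142 mod 251) = 649 + 677*3 = 2680.
Check: 2680 mod 677 = 649, 2680 mod 251 = 170. ✓

2680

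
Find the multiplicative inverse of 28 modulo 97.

52

97 = 3·28 + 13
28 = 2·13 + 2
13 = 6·2 + 1
2 = 2·1 + 0
gcd(28, 97) = 1, so the inverse exists.
Bézout: 1 = 13·97 − 45·28.
So 28⁻¹ ≡ −45 ≡ 52 (mod 97).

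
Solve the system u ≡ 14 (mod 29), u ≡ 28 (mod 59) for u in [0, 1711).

913

29⁻¹ mod 59: 29×57 ≡ 1 (mod 59), so 29⁻¹ ≡ 57.
u = 14 + 29×((28 − 14)×57 mod 59) = 14 + 29×31 = 913.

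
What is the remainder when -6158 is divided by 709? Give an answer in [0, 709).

-6158 = -9*709 + 223, so -6158 ≡ 223 (mod 709).

223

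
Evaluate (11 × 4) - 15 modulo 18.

11 × 4 = 44 ≡ 8 (mod 18)
8 - 15 = -7 ≡ 11 (mod 18)

11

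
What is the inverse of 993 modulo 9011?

Run the extended Euclidean algorithm:
9011 = 9*993 + 74
993 = 13*74 + 31
74 = 2*31 + 12
31 = 2*12 + 7
12 = 1*7 + 5
7 = 1*5 + 2
5 = 2*2 + 1
2 = 2*1 + 0
gcd(993, 9011) = 1, so the inverse exists.
Back-substitute for 1:
1 = 1*5 − 2*2
  = −2*7 + 3*5
  = 3*12 − 5*7
  = −5*31 + 13*12
  = 13*74 − 31*31
  = −31*993 + 416*74
  = 416*9011 − 3775*993
So 993⁻¹ ≡ −3775 ≡ 5236 (mod 9011).

5236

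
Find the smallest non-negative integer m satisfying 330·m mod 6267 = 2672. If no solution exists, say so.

gcd(330, 6267) = 3, and 3 does not divide 2672.
So the congruence has no solution.

no solution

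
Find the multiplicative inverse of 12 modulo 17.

17 = 1·12 + 5
12 = 2·5 + 2
5 = 2·2 + 1
2 = 2·1 + 0
gcd(12, 17) = 1, so the inverse exists.
Back-substitute for 1:
1 = 1·5 − 2·2
  = −2·12 + 5·5
  = 5·17 − 7·12
So 12⁻¹ ≡ −7 ≡ 10 (mod 17).

10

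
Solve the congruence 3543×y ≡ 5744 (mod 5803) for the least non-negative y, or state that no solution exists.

gcd(3543, 5803) = 1, so a unique solution mod 5803 exists.
3543⁻¹ ≡ 4229 (mod 5803).
y ≡ 4229×5744 ≡ 18 (mod 5803).

18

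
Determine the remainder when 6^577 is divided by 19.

6

577 in binary is 1001000001, i.e. 577 = 512 + 64 + 1.
6^1 ≡ 6 (mod 19)
6^2 ≡ 6^2 = 36 ≡ 17 (mod 19)
6^4 ≡ 17^2 = 289 ≡ 4 (mod 19)
6^8 ≡ 4^2 = 16 (mod 19)
6^16 ≡ 16^2 = 256 ≡ 9 (mod 19)
6^32 ≡ 9^2 = 81 ≡ 5 (mod 19)
6^64 ≡ 5^2 = 25 ≡ 6 (mod 19)
6^128 ≡ 6^2 = 36 ≡ 17 (mod 19)
6^256 ≡ 17^2 = 289 ≡ 4 (mod 19)
6^512 ≡ 4^2 = 16 (mod 19)
6^577 = 6^512 * 6^64 * 6^1 ≡ 16 * 6 * 6 (mod 19).
Accumulate the product:
16 * 6 = 96 ≡ 1
1 * 6 = 6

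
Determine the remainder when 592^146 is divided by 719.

146 in binary is 10010010, i.e. 146 = 128 + 16 + 2.
592^1 ≡ 592 (mod 719)
592^2 ≡ 592^2 = 350464 ≡ 311 (mod 719)
592^4 ≡ 311^2 = 96721 ≡ 375 (mod 719)
592^8 ≡ 375^2 = 140625 ≡ 420 (mod 719)
592^16 ≡ 420^2 = 176400 ≡ 245 (mod 719)
592^32 ≡ 245^2 = 60025 ≡ 348 (mod 719)
592^64 ≡ 348^2 = 121104 ≡ 312 (mod 719)
592^128 ≡ 312^2 = 97344 ≡ 279 (mod 719)
592^146 = 592^128 · 592^16 · 592^2 ≡ 279 · 245 · 311 (mod 719).
Accumulate the product:
279 · 245 = 68355 ≡ 50
50 · 311 = 15550 ≡ 451

451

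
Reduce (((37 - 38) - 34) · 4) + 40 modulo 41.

37 - 38 = -1 ≡ 40 (mod 41)
40 - 34 = 6
6 · 4 = 24
24 + 40 = 64 ≡ 23 (mod 41)

23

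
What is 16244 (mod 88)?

52

16244 = 184×88 + 52, so 16244 ≡ 52 (mod 88).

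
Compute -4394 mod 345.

-4394 = -13*345 + 91, so -4394 ≡ 91 (mod 345).

91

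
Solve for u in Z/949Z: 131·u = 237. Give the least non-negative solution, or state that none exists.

gcd(131, 949) = 1, so a unique solution mod 949 exists.
131⁻¹ ≡ 326 (mod 949).
u ≡ 326·237 ≡ 393 (mod 949).

393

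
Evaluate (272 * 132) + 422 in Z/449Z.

272 * 132 = 35904 ≡ 433 (mod 449)
433 + 422 = 855 ≡ 406 (mod 449)

406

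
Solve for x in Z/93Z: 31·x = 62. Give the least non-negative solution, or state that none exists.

2

gcd(31, 93) = 31, and 31 | 62, so solutions exist.
Divide through by 31: 1·x ≡ 2 (mod 3).
1⁻¹ ≡ 1 (mod 3).
x ≡ 1·2 ≡ 2 (mod 3).
The smallest non-negative solution is x = 2.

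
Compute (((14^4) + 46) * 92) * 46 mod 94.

(14)^4 ≡ 64 (mod 94)
64 + 46 = 110 ≡ 16 (mod 94)
16 * 92 = 1472 ≡ 62 (mod 94)
62 * 46 = 2852 ≡ 32 (mod 94)

32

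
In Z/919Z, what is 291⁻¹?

919 = 3*291 + 46
291 = 6*46 + 15
46 = 3*15 + 1
15 = 15*1 + 0
gcd(291, 919) = 1, so the inverse exists.
Back-substitute for 1:
1 = 1*46 − 3*15
  = −3*291 + 19*46
  = 19*919 − 60*291
So 291⁻¹ ≡ −60 ≡ 859 (mod 919).

859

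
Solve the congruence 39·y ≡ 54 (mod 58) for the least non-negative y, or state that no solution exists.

46

gcd(39, 58) = 1, so a unique solution mod 58 exists.
39⁻¹ ≡ 3 (mod 58).
y ≡ 3·54 ≡ 46 (mod 58).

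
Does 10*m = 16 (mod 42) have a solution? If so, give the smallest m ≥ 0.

gcd(10, 42) = 2, and 2 | 16, so solutions exist.
Divide through by 2: 5*m ≡ 8 (mod 21).
5⁻¹ ≡ 17 (mod 21).
m ≡ 17*8 ≡ 10 (mod 21).
The smallest non-negative solution is m = 10.

10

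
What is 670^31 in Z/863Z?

353

Using repeated squaring:
31 in binary is 11111, i.e. 31 = 16 + 8 + 4 + 2 + 1.
670^1 ≡ 670 (mod 863)
670^2 ≡ 670^2 = 448900 ≡ 140 (mod 863)
670^4 ≡ 140^2 = 19600 ≡ 614 (mod 863)
670^8 ≡ 614^2 = 376996 ≡ 728 (mod 863)
670^16 ≡ 728^2 = 529984 ≡ 102 (mod 863)
670^31 = 670^16 × 670^8 × 670^4 × 670^2 × 670^1 ≡ 102 × 728 × 614 × 140 × 670 (mod 863).
Accumulate the product:
102 × 728 = 74256 ≡ 38
38 × 614 = 23332 ≡ 31
31 × 140 = 4340 ≡ 25
25 × 670 = 16750 ≡ 353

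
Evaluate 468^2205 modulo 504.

216

Compute successive squares:
468^1 ≡ 468 (mod 504)
468^2 ≡ 468^2 = 219024 ≡ 288 (mod 504)
468^4 ≡ 288^2 = 82944 ≡ 288 (mod 504)
468^8 ≡ 288^2 = 82944 ≡ 288 (mod 504)
468^16 ≡ 288^2 = 82944 ≡ 288 (mod 504)
468^32 ≡ 288^2 = 82944 ≡ 288 (mod 504)
468^64 ≡ 288^2 = 82944 ≡ 288 (mod 504)
468^128 ≡ 288^2 = 82944 ≡ 288 (mod 504)
468^256 ≡ 288^2 = 82944 ≡ 288 (mod 504)
468^512 ≡ 288^2 = 82944 ≡ 288 (mod 504)
468^1024 ≡ 288^2 = 82944 ≡ 288 (mod 504)
468^2048 ≡ 288^2 = 82944 ≡ 288 (mod 504)
468^2205 = 468^2048 * 468^128 * 468^16 * 468^8 * 468^4 * 468^1 ≡ 288 * 288 * 288 * 288 * 288 * 468 (mod 504).
Accumulate the product:
288 * 288 = 82944 ≡ 288
288 * 288 = 82944 ≡ 288
288 * 288 = 82944 ≡ 288
288 * 288 = 82944 ≡ 288
288 * 468 = 134784 ≡ 216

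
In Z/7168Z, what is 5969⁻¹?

2481

7168 = 1*5969 + 1199
5969 = 4*1199 + 1173
1199 = 1*1173 + 26
1173 = 45*26 + 3
26 = 8*3 + 2
3 = 1*2 + 1
2 = 2*1 + 0
gcd(5969, 7168) = 1, so the inverse exists.
Bézout: 1 = −2066*7168 + 2481*5969.
So 5969⁻¹ ≡ 2481 (mod 7168).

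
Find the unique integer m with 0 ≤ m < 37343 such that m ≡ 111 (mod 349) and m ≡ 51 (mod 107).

20702

349⁻¹ mod 107: 349*65 ≡ 1 (mod 107), so 349⁻¹ ≡ 65.
m = 111 + 349*((51 − 111)*65 mod 107) = 111 + 349*59 = 20702.
Check: 20702 mod 349 = 111, 20702 mod 107 = 51. ✓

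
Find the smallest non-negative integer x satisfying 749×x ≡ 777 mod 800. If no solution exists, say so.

gcd(749, 800) = 1, so a unique solution mod 800 exists.
749⁻¹ ≡ 549 (mod 800).
x ≡ 549×777 ≡ 173 (mod 800).

173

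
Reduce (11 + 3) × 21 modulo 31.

11 + 3 = 14
14 × 21 = 294 ≡ 15 (mod 31)

15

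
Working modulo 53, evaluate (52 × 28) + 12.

37

52 × 28 = 1456 ≡ 25 (mod 53)
25 + 12 = 37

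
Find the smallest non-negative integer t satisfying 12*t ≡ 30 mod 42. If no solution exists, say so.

gcd(12, 42) = 6, and 6 | 30, so solutions exist.
Divide through by 6: 2*t = 5 (mod 7).
2⁻¹ ≡ 4 (mod 7).
t ≡ 4*5 ≡ 6 (mod 7).
The smallest non-negative solution is t = 6.

6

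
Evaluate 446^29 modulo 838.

Compute successive squares:
446^1 ≡ 446 (mod 838)
446^2 ≡ 446^2 = 198916 ≡ 310 (mod 838)
446^4 ≡ 310^2 = 96100 ≡ 568 (mod 838)
446^8 ≡ 568^2 = 322624 ≡ 832 (mod 838)
446^16 ≡ 832^2 = 692224 ≡ 36 (mod 838)
446^29 = 446^16 · 446^8 · 446^4 · 446^1 ≡ 36 · 832 · 568 · 446 (mod 838).
Accumulate the product:
36 · 832 = 29952 ≡ 622
622 · 568 = 353296 ≡ 498
498 · 446 = 222108 ≡ 38

38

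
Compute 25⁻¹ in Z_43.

31

Apply the Euclidean algorithm and back-substitute:
43 = 1·25 + 18
25 = 1·18 + 7
18 = 2·7 + 4
7 = 1·4 + 3
4 = 1·3 + 1
3 = 3·1 + 0
gcd(25, 43) = 1, so the inverse exists.
Back-substitute for 1:
1 = 1·4 − 1·3
  = −1·7 + 2·4
  = 2·18 − 5·7
  = −5·25 + 7·18
  = 7·43 − 12·25
So 25⁻¹ ≡ −12 ≡ 31 (mod 43).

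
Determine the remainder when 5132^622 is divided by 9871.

6628

By square-and-multiply:
622 in binary is 1001101110, i.e. 622 = 512 + 64 + 32 + 8 + 4 + 2.
5132^1 ≡ 5132 (mod 9871)
5132^2 ≡ 5132^2 = 26337424 ≡ 1596 (mod 9871)
5132^4 ≡ 1596^2 = 2547216 ≡ 498 (mod 9871)
5132^8 ≡ 498^2 = 248004 ≡ 1229 (mod 9871)
5132^16 ≡ 1229^2 = 1510441 ≡ 178 (mod 9871)
5132^32 ≡ 178^2 = 31684 ≡ 2071 (mod 9871)
5132^64 ≡ 2071^2 = 4289041 ≡ 5027 (mod 9871)
5132^128 ≡ 5027^2 = 25270729 ≡ 969 (mod 9871)
5132^256 ≡ 969^2 = 938961 ≡ 1216 (mod 9871)
5132^512 ≡ 1216^2 = 1478656 ≡ 7877 (mod 9871)
5132^622 = 5132^512 · 5132^64 · 5132^32 · 5132^8 · 5132^4 · 5132^2 ≡ 7877 · 5027 · 2071 · 1229 · 498 · 1596 (mod 9871).
Accumulate the product:
7877 · 5027 = 39597679 ≡ 5098
5098 · 2071 = 10557958 ≡ 5859
5859 · 1229 = 7200711 ≡ 4752
4752 · 498 = 2366496 ≡ 7327
7327 · 1596 = 11693892 ≡ 6628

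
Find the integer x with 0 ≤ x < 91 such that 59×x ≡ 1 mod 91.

91 = 1·59 + 32
59 = 1·32 + 27
32 = 1·27 + 5
27 = 5·5 + 2
5 = 2·2 + 1
2 = 2·1 + 0
gcd(59, 91) = 1, so the inverse exists.
Back-substitute for 1:
1 = 1·5 − 2·2
  = −2·27 + 11·5
  = 11·32 − 13·27
  = −13·59 + 24·32
  = 24·91 − 37·59
So 59⁻¹ ≡ −37 ≡ 54 (mod 91).

54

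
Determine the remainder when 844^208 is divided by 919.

549

844^1 ≡ 844 (mod 919)
844^2 ≡ 844^2 = 712336 ≡ 111 (mod 919)
844^4 ≡ 111^2 = 12321 ≡ 374 (mod 919)
844^8 ≡ 374^2 = 139876 ≡ 188 (mod 919)
844^16 ≡ 188^2 = 35344 ≡ 422 (mod 919)
844^32 ≡ 422^2 = 178084 ≡ 717 (mod 919)
844^64 ≡ 717^2 = 514089 ≡ 368 (mod 919)
844^128 ≡ 368^2 = 135424 ≡ 331 (mod 919)
844^208 = 844^128 × 844^64 × 844^16 ≡ 331 × 368 × 422 (mod 919).
Accumulate the product:
331 × 368 = 121808 ≡ 500
500 × 422 = 211000 ≡ 549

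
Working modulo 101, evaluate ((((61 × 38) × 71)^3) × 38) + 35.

33

61 × 38 = 2318 ≡ 96 (mod 101)
96 × 71 = 6816 ≡ 49 (mod 101)
(49)^3 ≡ 85 (mod 101)
85 × 38 = 3230 ≡ 99 (mod 101)
99 + 35 = 134 ≡ 33 (mod 101)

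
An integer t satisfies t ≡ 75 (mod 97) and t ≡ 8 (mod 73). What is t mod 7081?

5410

97⁻¹ mod 73: 97*70 ≡ 1 (mod 73), so 97⁻¹ ≡ 70.
t = 75 + 97*((8 − 75)*70 mod 73) = 75 + 97*55 = 5410.
Check: 5410 mod 97 = 75, 5410 mod 73 = 8. ✓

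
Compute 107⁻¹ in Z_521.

521 = 4*107 + 93
107 = 1*93 + 14
93 = 6*14 + 9
14 = 1*9 + 5
9 = 1*5 + 4
5 = 1*4 + 1
4 = 4*1 + 0
gcd(107, 521) = 1, so the inverse exists.
Bézout: 1 = −23*521 + 112*107.
So 107⁻¹ ≡ 112 (mod 521).

112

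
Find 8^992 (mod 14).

8^1 ≡ 8 (mod 14)
8^2 ≡ 8^2 = 64 ≡ 8 (mod 14)
8^4 ≡ 8^2 = 64 ≡ 8 (mod 14)
8^8 ≡ 8^2 = 64 ≡ 8 (mod 14)
8^16 ≡ 8^2 = 64 ≡ 8 (mod 14)
8^32 ≡ 8^2 = 64 ≡ 8 (mod 14)
8^64 ≡ 8^2 = 64 ≡ 8 (mod 14)
8^128 ≡ 8^2 = 64 ≡ 8 (mod 14)
8^256 ≡ 8^2 = 64 ≡ 8 (mod 14)
8^512 ≡ 8^2 = 64 ≡ 8 (mod 14)
8^992 = 8^512 × 8^256 × 8^128 × 8^64 × 8^32 ≡ 8 × 8 × 8 × 8 × 8 (mod 14).
Accumulate the product:
8 × 8 = 64 ≡ 8
8 × 8 = 64 ≡ 8
8 × 8 = 64 ≡ 8
8 × 8 = 64 ≡ 8

8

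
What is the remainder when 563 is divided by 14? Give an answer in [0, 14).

3

563 = 40×14 + 3, so 563 ≡ 3 (mod 14).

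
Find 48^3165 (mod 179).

Compute successive squares:
3165 in binary is 110001011101, i.e. 3165 = 2048 + 1024 + 64 + 16 + 8 + 4 + 1.
48^1 ≡ 48 (mod 179)
48^2 ≡ 48^2 = 2304 ≡ 156 (mod 179)
48^4 ≡ 156^2 = 24336 ≡ 171 (mod 179)
48^8 ≡ 171^2 = 29241 ≡ 64 (mod 179)
48^16 ≡ 64^2 = 4096 ≡ 158 (mod 179)
48^32 ≡ 158^2 = 24964 ≡ 83 (mod 179)
48^64 ≡ 83^2 = 6889 ≡ 87 (mod 179)
48^128 ≡ 87^2 = 7569 ≡ 51 (mod 179)
48^256 ≡ 51^2 = 2601 ≡ 95 (mod 179)
48^512 ≡ 95^2 = 9025 ≡ 75 (mod 179)
48^1024 ≡ 75^2 = 5625 ≡ 76 (mod 179)
48^2048 ≡ 76^2 = 5776 ≡ 48 (mod 179)
48^3165 = 48^2048 * 48^1024 * 48^64 * 48^16 * 48^8 * 48^4 * 48^1 ≡ 48 * 76 * 87 * 158 * 64 * 171 * 48 (mod 179).
Accumulate the product:
48 * 76 = 3648 ≡ 68
68 * 87 = 5916 ≡ 9
9 * 158 = 1422 ≡ 169
169 * 64 = 10816 ≡ 76
76 * 171 = 12996 ≡ 108
108 * 48 = 5184 ≡ 172

172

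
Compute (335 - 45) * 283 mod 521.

273

335 - 45 = 290
290 * 283 = 82070 ≡ 273 (mod 521)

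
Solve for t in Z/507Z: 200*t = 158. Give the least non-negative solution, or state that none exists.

16

gcd(200, 507) = 1, so a unique solution mod 507 exists.
200⁻¹ ≡ 398 (mod 507).
t ≡ 398*158 ≡ 16 (mod 507).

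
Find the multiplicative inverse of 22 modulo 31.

Apply the Euclidean algorithm and back-substitute:
31 = 1×22 + 9
22 = 2×9 + 4
9 = 2×4 + 1
4 = 4×1 + 0
gcd(22, 31) = 1, so the inverse exists.
Bézout: 1 = 5×31 − 7×22.
So 22⁻¹ ≡ −7 ≡ 24 (mod 31).

24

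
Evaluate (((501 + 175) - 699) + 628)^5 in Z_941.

501 + 175 = 676
676 - 699 = -23 ≡ 918 (mod 941)
918 + 628 = 1546 ≡ 605 (mod 941)
(605)^5 ≡ 310 (mod 941)

310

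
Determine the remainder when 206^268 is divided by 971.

Compute successive squares:
268 in binary is 100001100, i.e. 268 = 256 + 8 + 4.
206^1 ≡ 206 (mod 971)
206^2 ≡ 206^2 = 42436 ≡ 683 (mod 971)
206^4 ≡ 683^2 = 466489 ≡ 409 (mod 971)
206^8 ≡ 409^2 = 167281 ≡ 269 (mod 971)
206^16 ≡ 269^2 = 72361 ≡ 507 (mod 971)
206^32 ≡ 507^2 = 257049 ≡ 705 (mod 971)
206^64 ≡ 705^2 = 497025 ≡ 844 (mod 971)
206^128 ≡ 844^2 = 712336 ≡ 593 (mod 971)
206^256 ≡ 593^2 = 351649 ≡ 147 (mod 971)
206^268 = 206^256 · 206^8 · 206^4 ≡ 147 · 269 · 409 (mod 971).
Accumulate the product:
147 · 269 = 39543 ≡ 703
703 · 409 = 287527 ≡ 111

111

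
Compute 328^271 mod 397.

219

Compute successive squares:
271 in binary is 100001111, i.e. 271 = 256 + 8 + 4 + 2 + 1.
328^1 ≡ 328 (mod 397)
328^2 ≡ 328^2 = 107584 ≡ 394 (mod 397)
328^4 ≡ 394^2 = 155236 ≡ 9 (mod 397)
328^8 ≡ 9^2 = 81 (mod 397)
328^16 ≡ 81^2 = 6561 ≡ 209 (mod 397)
328^32 ≡ 209^2 = 43681 ≡ 11 (mod 397)
328^64 ≡ 11^2 = 121 (mod 397)
328^128 ≡ 121^2 = 14641 ≡ 349 (mod 397)
328^256 ≡ 349^2 = 121801 ≡ 319 (mod 397)
328^271 = 328^256 * 328^8 * 328^4 * 328^2 * 328^1 ≡ 319 * 81 * 9 * 394 * 328 (mod 397).
Accumulate the product:
319 * 81 = 25839 ≡ 34
34 * 9 = 306
306 * 394 = 120564 ≡ 273
273 * 328 = 89544 ≡ 219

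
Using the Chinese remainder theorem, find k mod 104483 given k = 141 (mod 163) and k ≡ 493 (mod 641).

163⁻¹ mod 641: 163·350 ≡ 1 (mod 641), so 163⁻¹ ≡ 350.
k = 141 + 163·((493 − 141)·350 mod 641) = 141 + 163·128 = 21005.
Check: 21005 mod 163 = 141, 21005 mod 641 = 493. ✓

21005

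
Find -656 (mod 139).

39

-656 = -5×139 + 39, so -656 ≡ 39 (mod 139).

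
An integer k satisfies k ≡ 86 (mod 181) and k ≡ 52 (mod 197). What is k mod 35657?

13842

181⁻¹ mod 197: 181·160 ≡ 1 (mod 197), so 181⁻¹ ≡ 160.
k = 86 + 181·((52 − 86)·160 mod 197) = 86 + 181·76 = 13842.
Check: 13842 mod 181 = 86, 13842 mod 197 = 52. ✓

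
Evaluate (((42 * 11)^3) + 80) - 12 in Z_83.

58

42 * 11 = 462 ≡ 47 (mod 83)
(47)^3 ≡ 73 (mod 83)
73 + 80 = 153 ≡ 70 (mod 83)
70 - 12 = 58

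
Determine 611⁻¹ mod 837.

Run the extended Euclidean algorithm:
837 = 1*611 + 226
611 = 2*226 + 159
226 = 1*159 + 67
159 = 2*67 + 25
67 = 2*25 + 17
25 = 1*17 + 8
17 = 2*8 + 1
8 = 8*1 + 0
gcd(611, 837) = 1, so the inverse exists.
Back-substitute for 1:
1 = 1*17 − 2*8
  = −2*25 + 3*17
  = 3*67 − 8*25
  = −8*159 + 19*67
  = 19*226 − 27*159
  = −27*611 + 73*226
  = 73*837 − 100*611
So 611⁻¹ ≡ −100 ≡ 737 (mod 837).

737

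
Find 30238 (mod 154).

30238 = 196×154 + 54, so 30238 ≡ 54 (mod 154).

54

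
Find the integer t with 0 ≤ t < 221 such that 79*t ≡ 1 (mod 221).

14

Apply the Euclidean algorithm and back-substitute:
221 = 2·79 + 63
79 = 1·63 + 16
63 = 3·16 + 15
16 = 1·15 + 1
15 = 15·1 + 0
gcd(79, 221) = 1, so the inverse exists.
Bézout: 1 = −5·221 + 14·79.
So 79⁻¹ ≡ 14 (mod 221).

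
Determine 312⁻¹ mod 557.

By the extended Euclidean algorithm:
557 = 1×312 + 245
312 = 1×245 + 67
245 = 3×67 + 44
67 = 1×44 + 23
44 = 1×23 + 21
23 = 1×21 + 2
21 = 10×2 + 1
2 = 2×1 + 0
gcd(312, 557) = 1, so the inverse exists.
Back-substitute for 1:
1 = 1×21 − 10×2
  = −10×23 + 11×21
  = 11×44 − 21×23
  = −21×67 + 32×44
  = 32×245 − 117×67
  = −117×312 + 149×245
  = 149×557 − 266×312
So 312⁻¹ ≡ −266 ≡ 291 (mod 557).

291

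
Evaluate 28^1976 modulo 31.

18

By square-and-multiply:
1976 in binary is 11110111000, i.e. 1976 = 1024 + 512 + 256 + 128 + 32 + 16 + 8.
28^1 ≡ 28 (mod 31)
28^2 ≡ 28^2 = 784 ≡ 9 (mod 31)
28^4 ≡ 9^2 = 81 ≡ 19 (mod 31)
28^8 ≡ 19^2 = 361 ≡ 20 (mod 31)
28^16 ≡ 20^2 = 400 ≡ 28 (mod 31)
28^32 ≡ 28^2 = 784 ≡ 9 (mod 31)
28^64 ≡ 9^2 = 81 ≡ 19 (mod 31)
28^128 ≡ 19^2 = 361 ≡ 20 (mod 31)
28^256 ≡ 20^2 = 400 ≡ 28 (mod 31)
28^512 ≡ 28^2 = 784 ≡ 9 (mod 31)
28^1024 ≡ 9^2 = 81 ≡ 19 (mod 31)
28^1976 = 28^1024 * 28^512 * 28^256 * 28^128 * 28^32 * 28^16 * 28^8 ≡ 19 * 9 * 28 * 20 * 9 * 28 * 20 (mod 31).
Accumulate the product:
19 * 9 = 171 ≡ 16
16 * 28 = 448 ≡ 14
14 * 20 = 280 ≡ 1
1 * 9 = 9
9 * 28 = 252 ≡ 4
4 * 20 = 80 ≡ 18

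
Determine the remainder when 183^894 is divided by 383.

113

894 in binary is 1101111110, i.e. 894 = 512 + 256 + 64 + 32 + 16 + 8 + 4 + 2.
183^1 ≡ 183 (mod 383)
183^2 ≡ 183^2 = 33489 ≡ 168 (mod 383)
183^4 ≡ 168^2 = 28224 ≡ 265 (mod 383)
183^8 ≡ 265^2 = 70225 ≡ 136 (mod 383)
183^16 ≡ 136^2 = 18496 ≡ 112 (mod 383)
183^32 ≡ 112^2 = 12544 ≡ 288 (mod 383)
183^64 ≡ 288^2 = 82944 ≡ 216 (mod 383)
183^128 ≡ 216^2 = 46656 ≡ 313 (mod 383)
183^256 ≡ 313^2 = 97969 ≡ 304 (mod 383)
183^512 ≡ 304^2 = 92416 ≡ 113 (mod 383)
183^894 = 183^512 · 183^256 · 183^64 · 183^32 · 183^16 · 183^8 · 183^4 · 183^2 ≡ 113 · 304 · 216 · 288 · 112 · 136 · 265 · 168 (mod 383).
Accumulate the product:
113 · 304 = 34352 ≡ 265
265 · 216 = 57240 ≡ 173
173 · 288 = 49824 ≡ 34
34 · 112 = 3808 ≡ 361
361 · 136 = 49096 ≡ 72
72 · 265 = 19080 ≡ 313
313 · 168 = 52584 ≡ 113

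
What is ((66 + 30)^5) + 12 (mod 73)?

66 + 30 = 96 ≡ 23 (mod 73)
(23)^5 ≡ 6 (mod 73)
6 + 12 = 18

18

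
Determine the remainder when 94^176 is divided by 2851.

2619

Compute successive squares:
176 in binary is 10110000, i.e. 176 = 128 + 32 + 16.
94^1 ≡ 94 (mod 2851)
94^2 ≡ 94^2 = 8836 ≡ 283 (mod 2851)
94^4 ≡ 283^2 = 80089 ≡ 261 (mod 2851)
94^8 ≡ 261^2 = 68121 ≡ 2548 (mod 2851)
94^16 ≡ 2548^2 = 6492304 ≡ 577 (mod 2851)
94^32 ≡ 577^2 = 332929 ≡ 2213 (mod 2851)
94^64 ≡ 2213^2 = 4897369 ≡ 2202 (mod 2851)
94^128 ≡ 2202^2 = 4848804 ≡ 2104 (mod 2851)
94^176 = 94^128 × 94^32 × 94^16 ≡ 2104 × 2213 × 577 (mod 2851).
Accumulate the product:
2104 × 2213 = 4656152 ≡ 469
469 × 577 = 270613 ≡ 2619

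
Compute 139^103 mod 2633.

266

103 in binary is 1100111, i.e. 103 = 64 + 32 + 4 + 2 + 1.
139^1 ≡ 139 (mod 2633)
139^2 ≡ 139^2 = 19321 ≡ 890 (mod 2633)
139^4 ≡ 890^2 = 792100 ≡ 2200 (mod 2633)
139^8 ≡ 2200^2 = 4840000 ≡ 546 (mod 2633)
139^16 ≡ 546^2 = 298116 ≡ 587 (mod 2633)
139^32 ≡ 587^2 = 344569 ≡ 2279 (mod 2633)
139^64 ≡ 2279^2 = 5193841 ≡ 1565 (mod 2633)
139^103 = 139^64 · 139^32 · 139^4 · 139^2 · 139^1 ≡ 1565 · 2279 · 2200 · 890 · 139 (mod 2633).
Accumulate the product:
1565 · 2279 = 3566635 ≡ 1553
1553 · 2200 = 3416600 ≡ 1599
1599 · 890 = 1423110 ≡ 1290
1290 · 139 = 179310 ≡ 266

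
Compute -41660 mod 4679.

-41660 = -9·4679 + 451, so -41660 ≡ 451 (mod 4679).

451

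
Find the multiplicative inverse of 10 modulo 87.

Run the extended Euclidean algorithm:
87 = 8·10 + 7
10 = 1·7 + 3
7 = 2·3 + 1
3 = 3·1 + 0
gcd(10, 87) = 1, so the inverse exists.
Back-substitute for 1:
1 = 1·7 − 2·3
  = −2·10 + 3·7
  = 3·87 − 26·10
So 10⁻¹ ≡ −26 ≡ 61 (mod 87).

61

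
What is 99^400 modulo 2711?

1647

Using repeated squaring:
400 in binary is 110010000, i.e. 400 = 256 + 128 + 16.
99^1 ≡ 99 (mod 2711)
99^2 ≡ 99^2 = 9801 ≡ 1668 (mod 2711)
99^4 ≡ 1668^2 = 2782224 ≡ 738 (mod 2711)
99^8 ≡ 738^2 = 544644 ≡ 2444 (mod 2711)
99^16 ≡ 2444^2 = 5973136 ≡ 803 (mod 2711)
99^32 ≡ 803^2 = 644809 ≡ 2302 (mod 2711)
99^64 ≡ 2302^2 = 5299204 ≡ 1910 (mod 2711)
99^128 ≡ 1910^2 = 3648100 ≡ 1805 (mod 2711)
99^256 ≡ 1805^2 = 3258025 ≡ 2114 (mod 2711)
99^400 = 99^256 × 99^128 × 99^16 ≡ 2114 × 1805 × 803 (mod 2711).
Accumulate the product:
2114 × 1805 = 3815770 ≡ 1393
1393 × 803 = 1118579 ≡ 1647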